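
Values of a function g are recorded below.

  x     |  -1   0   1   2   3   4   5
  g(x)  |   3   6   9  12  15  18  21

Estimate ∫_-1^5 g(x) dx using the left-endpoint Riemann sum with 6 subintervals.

Δx = 1.
Sum = 1·[3 + 6 + 9 + 12 + 15 + 18] = 63.

63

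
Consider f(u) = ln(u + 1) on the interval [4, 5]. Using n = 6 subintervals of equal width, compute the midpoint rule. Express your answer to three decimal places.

Δu = (5 − 4)/6 = 1/6.
Midpoints: 49/12, 4.25, 53/12, 55/12, 4.75, 59/12.
f(49/12) ≈ 1.626, f(4.25) ≈ 1.658, f(53/12) ≈ 1.689, f(55/12) ≈ 1.720, f(4.75) ≈ 1.749, f(59/12) ≈ 1.778.
Sum = Δu · [f(49/12) + f(4.25) + f(53/12) + ...].
Sum ≈ 1.703.

1.703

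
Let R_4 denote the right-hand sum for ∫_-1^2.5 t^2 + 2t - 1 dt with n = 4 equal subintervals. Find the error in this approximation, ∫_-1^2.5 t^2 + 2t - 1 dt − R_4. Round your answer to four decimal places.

-5.8060

Exact integral: ∫_-1^2.5 f(t) dt ≈ 7.291667.
R_4 = 13.09765625.
Error ≈ 7.291667 − 13.09765625 ≈ -5.8060.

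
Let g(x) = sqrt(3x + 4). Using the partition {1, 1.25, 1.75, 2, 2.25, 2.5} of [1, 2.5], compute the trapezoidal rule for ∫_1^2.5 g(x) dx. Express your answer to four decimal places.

4.5493

Subinterval widths: 0.25, 0.5, 0.25, 0.25, 0.25.
g(1) ≈ 2.6458, g(1.25) ≈ 2.7839, g(1.75) ≈ 3.0414, g(2) ≈ 3.1623, g(2.25) ≈ 3.2787, g(2.5) ≈ 3.3912.
On each subinterval the trapezoid contributes (Δx_i/2)·[g(x_{i-1}) + g(x_i)].
Sum ≈ 4.5493.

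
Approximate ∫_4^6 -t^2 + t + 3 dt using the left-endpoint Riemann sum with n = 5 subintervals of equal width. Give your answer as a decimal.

Δt = (6 − 4)/5 = 0.4.
Left endpoints: 4, 4.4, 4.8, 5.2, 5.6.
f(4) = -9, f(4.4) = -11.96, f(4.8) = -15.24, f(5.2) = -18.84, f(5.6) = -22.76.
Sum = Δt · [f(4) + f(4.4) + f(4.8) + f(5.2) + f(5.6)].
Sum = -31.12.

-31.12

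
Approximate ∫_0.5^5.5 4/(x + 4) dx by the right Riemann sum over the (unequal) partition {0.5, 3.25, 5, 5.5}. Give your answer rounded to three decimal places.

2.506

Subinterval widths: 2.75, 1.75, 0.5.
Right endpoints: 3.25, 5, 5.5.
f(3.25) = 16/29, f(5) = 4/9, f(5.5) = 8/19.
Sum = Σ Δx_i · f(x_i).
Sum ≈ 2.506.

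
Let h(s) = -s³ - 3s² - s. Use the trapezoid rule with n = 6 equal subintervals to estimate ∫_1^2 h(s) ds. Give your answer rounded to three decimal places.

Δs = (2 − 1)/6 = 1/6.
h(1) = -5, h(7/6) = -1477/216, h(4/3) = -244/27, h(1.5) = -11.625, h(5/3) = -395/27, h(11/6) = -3905/216, h(2) = -22.
T_6 = (Δs/2)·[h(s_0) + 2h(s_1) + ... + 2h(s_{5}) + h(s_6)].
Sum ≈ -12.285.

-12.285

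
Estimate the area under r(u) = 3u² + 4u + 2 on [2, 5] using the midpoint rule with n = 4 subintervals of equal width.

Δu = (5 − 2)/4 = 0.75.
Midpoints: 2.375, 3.125, 3.875, 4.625.
r(2.375) = 28.421875, r(3.125) = 43.796875, r(3.875) = 62.546875, r(4.625) = 84.671875.
Sum = Δu · [r(2.375) + r(3.125) + r(3.875) + r(4.625)].
Sum = 164.578125.

164.578125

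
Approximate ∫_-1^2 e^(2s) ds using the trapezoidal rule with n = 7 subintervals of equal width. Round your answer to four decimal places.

28.8786

Δs = (2 − (-1))/7 = 3/7.
f(-1) ≈ 0.1353, f(-4/7) ≈ 0.3189, f(-1/7) ≈ 0.7515, f(2/7) ≈ 1.7708, f(5/7) ≈ 4.1727, f(8/7) ≈ 9.8327, f(11/7) ≈ 23.1700, f(2) ≈ 54.5982.
T_7 = (Δs/2)·[f(s_0) + 2f(s_1) + ... + 2f(s_{6}) + f(s_7)].
Sum ≈ 28.8786.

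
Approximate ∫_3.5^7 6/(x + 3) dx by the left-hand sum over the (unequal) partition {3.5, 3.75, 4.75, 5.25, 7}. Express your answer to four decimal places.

Subinterval widths: 0.25, 1, 0.5, 1.75.
Left endpoints: 3.5, 3.75, 4.75, 5.25.
f(3.5) = 12/13, f(3.75) = 8/9, f(4.75) = 24/31, f(5.25) = 8/11.
Sum = Σ Δx_i · f(x_i).
Sum ≈ 2.7795.

2.7795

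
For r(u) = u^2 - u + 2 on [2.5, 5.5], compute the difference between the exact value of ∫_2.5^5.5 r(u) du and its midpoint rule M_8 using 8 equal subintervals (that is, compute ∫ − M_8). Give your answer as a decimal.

0.03515625

Exact integral: ∫_2.5^5.5 r(u) du = 44.25.
M_8 = 44.21484375.
Error = 44.25 − 44.21484375 = 0.03515625.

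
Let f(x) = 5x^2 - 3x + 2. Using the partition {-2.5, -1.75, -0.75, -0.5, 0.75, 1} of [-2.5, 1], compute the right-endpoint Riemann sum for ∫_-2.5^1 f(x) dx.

29.375

Subinterval widths: 0.75, 1, 0.25, 1.25, 0.25.
Right endpoints: -1.75, -0.75, -0.5, 0.75, 1.
f(-1.75) = 22.5625, f(-0.75) = 7.0625, f(-0.5) = 4.75, f(0.75) = 2.5625, f(1) = 4.
Sum = Σ Δx_i · f(x_i).
Sum = 29.375.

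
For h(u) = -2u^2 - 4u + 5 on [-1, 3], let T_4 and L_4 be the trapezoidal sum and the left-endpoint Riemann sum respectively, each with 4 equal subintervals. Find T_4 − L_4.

-16

T_4 = -16.
L_4 = 0.
T_4 − L_4 = -16.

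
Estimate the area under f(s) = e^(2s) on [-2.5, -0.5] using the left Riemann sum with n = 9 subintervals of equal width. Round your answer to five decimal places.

0.14341

Δs = (-0.5 − (-2.5))/9 = 2/9.
Left endpoints: -2.5, -41/18, -37/18, -11/6, -29/18, -25/18, -7/6, -17/18, -13/18.
f(-2.5) ≈ 0.00674, f(-41/18) ≈ 0.01051, f(-37/18) ≈ 0.01639, f(-11/6) ≈ 0.02556, f(-29/18) ≈ 0.03987, f(-25/18) ≈ 0.06218, f(-7/6) ≈ 0.09697, f(-17/18) ≈ 0.15124, f(-13/18) ≈ 0.23588.
Sum = Δs · [f(-2.5) + f(-41/18) + f(-37/18) + ...].
Sum ≈ 0.14341.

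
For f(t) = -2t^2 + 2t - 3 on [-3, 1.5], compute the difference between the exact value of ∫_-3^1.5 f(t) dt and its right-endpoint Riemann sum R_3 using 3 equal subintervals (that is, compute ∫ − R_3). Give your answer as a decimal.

Exact integral: ∫_-3^1.5 f(t) dt = -40.5.
R_3 = -27.
Error = -40.5 − (-27) = -13.5.

-13.5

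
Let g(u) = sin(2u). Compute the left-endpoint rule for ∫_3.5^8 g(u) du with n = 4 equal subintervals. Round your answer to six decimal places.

0.991582

Δu = (8 − 3.5)/4 = 1.125.
Left endpoints: 3.5, 4.625, 5.75, 6.875.
g(3.5) ≈ 0.656987, g(4.625) ≈ 0.173889, g(5.75) ≈ -0.875452, g(6.875) ≈ 0.925982.
Sum = Δu · [g(3.5) + g(4.625) + g(5.75) + g(6.875)].
Sum ≈ 0.991582.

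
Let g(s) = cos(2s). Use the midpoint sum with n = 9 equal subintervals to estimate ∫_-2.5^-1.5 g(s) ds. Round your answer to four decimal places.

-0.5512

Δs = (-1.5 − (-2.5))/9 = 1/9.
Midpoints: -22/9, -7/3, -20/9, -19/9, -2, -17/9, -16/9, -5/3, -14/9.
g(-22/9) ≈ 0.1756, g(-7/3) ≈ -0.0457, g(-20/9) ≈ -0.2647, g(-19/9) ≈ -0.4708, g(-2) ≈ -0.6536, g(-17/9) ≈ -0.8044, g(-16/9) ≈ -0.9155, g(-5/3) ≈ -0.9817, g(-14/9) ≈ -0.9995.
Sum = Δs · [g(-22/9) + g(-7/3) + g(-20/9) + ...].
Sum ≈ -0.5512.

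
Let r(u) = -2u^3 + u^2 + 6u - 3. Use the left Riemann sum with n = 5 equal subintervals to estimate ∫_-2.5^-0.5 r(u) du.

Δu = (-0.5 − (-2.5))/5 = 0.4.
Left endpoints: -2.5, -2.1, -1.7, -1.3, -0.9.
r(-2.5) = 19.5, r(-2.1) = 7.332, r(-1.7) = -0.484, r(-1.3) = -4.716, r(-0.9) = -6.132.
Sum = Δu · [r(-2.5) + r(-2.1) + r(-1.7) + r(-1.3) + r(-0.9)].
Sum = 6.2.

6.2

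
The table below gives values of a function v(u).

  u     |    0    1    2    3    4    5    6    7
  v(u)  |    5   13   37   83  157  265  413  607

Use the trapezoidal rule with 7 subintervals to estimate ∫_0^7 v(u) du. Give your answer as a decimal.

1274

Δu = 1.
T_7 = (1/2)·[5 + 2·13 + 2·37 + 2·83 + 2·157 + 2·265 + 2·413 + 607] = 1274.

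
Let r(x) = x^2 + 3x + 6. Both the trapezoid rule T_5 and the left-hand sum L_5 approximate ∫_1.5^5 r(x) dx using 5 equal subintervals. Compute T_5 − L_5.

11.6375

T_5 = 95.9525.
L_5 = 84.315.
T_5 − L_5 = 11.6375.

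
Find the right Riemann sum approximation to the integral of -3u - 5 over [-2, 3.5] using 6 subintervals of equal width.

-47.4375

Δu = (3.5 − (-2))/6 = 11/12.
Right endpoints: -13/12, -1/6, 0.75, 5/3, 31/12, 3.5.
f(-13/12) = -1.75, f(-1/6) = -4.5, f(0.75) = -7.25, f(5/3) = -10, f(31/12) = -12.75, f(3.5) = -15.5.
Sum = Δu · [f(-13/12) + f(-1/6) + f(0.75) + ...].
Sum = -47.4375.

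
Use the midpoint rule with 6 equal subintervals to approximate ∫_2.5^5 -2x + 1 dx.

-16.25

Δx = (5 − 2.5)/6 = 5/12.
Midpoints: 65/24, 3.125, 85/24, 95/24, 4.375, 115/24.
f(65/24) = -53/12, f(3.125) = -5.25, f(85/24) = -73/12, f(95/24) = -83/12, f(4.375) = -7.75, f(115/24) = -103/12.
Sum = Δx · [f(65/24) + f(3.125) + f(85/24) + ...].
Sum = -16.25.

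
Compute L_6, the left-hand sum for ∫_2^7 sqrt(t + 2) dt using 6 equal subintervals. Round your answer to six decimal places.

12.245184

Δt = (7 − 2)/6 = 5/6.
Left endpoints: 2, 17/6, 11/3, 4.5, 16/3, 37/6.
f(2) ≈ 2.000000, f(17/6) ≈ 2.198484, f(11/3) ≈ 2.380476, f(4.5) ≈ 2.549510, f(16/3) ≈ 2.708013, f(37/6) ≈ 2.857738.
Sum = Δt · [f(2) + f(17/6) + f(11/3) + ...].
Sum ≈ 12.245184.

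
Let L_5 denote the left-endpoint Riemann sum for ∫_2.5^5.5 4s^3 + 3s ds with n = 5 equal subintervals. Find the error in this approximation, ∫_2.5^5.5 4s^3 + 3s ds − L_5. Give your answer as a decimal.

Exact integral: ∫_2.5^5.5 f(s) ds = 912.
L_5 = 737.04.
Error = 912 − 737.04 = 174.96.

174.96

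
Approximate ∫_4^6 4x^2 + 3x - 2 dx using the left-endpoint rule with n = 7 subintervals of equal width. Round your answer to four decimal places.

216.4898

Δx = (6 − 4)/7 = 2/7.
Left endpoints: 4, 30/7, 32/7, 34/7, 36/7, 38/7, 40/7.
f(4) = 74, f(30/7) = 4132/49, f(32/7) = 4670/49, f(34/7) = 5240/49, f(36/7) = 5842/49, f(38/7) = 6476/49, f(40/7) = 7142/49.
Sum = Δx · [f(4) + f(30/7) + f(32/7) + ...].
Sum ≈ 216.4898.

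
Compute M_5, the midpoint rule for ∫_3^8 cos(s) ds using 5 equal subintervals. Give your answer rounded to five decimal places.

0.88464

Δs = (8 − 3)/5 = 1.
Midpoints: 3.5, 4.5, 5.5, 6.5, 7.5.
f(3.5) ≈ -0.93646, f(4.5) ≈ -0.21080, f(5.5) ≈ 0.70867, f(6.5) ≈ 0.97659, f(7.5) ≈ 0.34664.
Sum = Δs · [f(3.5) + f(4.5) + f(5.5) + f(6.5) + f(7.5)].
Sum ≈ 0.88464.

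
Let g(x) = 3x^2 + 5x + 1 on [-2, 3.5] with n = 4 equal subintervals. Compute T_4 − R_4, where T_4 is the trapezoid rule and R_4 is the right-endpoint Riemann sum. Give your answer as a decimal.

-35.921875

T_4 = 82.19921875.
R_4 = 118.12109375.
T_4 − R_4 = -35.921875.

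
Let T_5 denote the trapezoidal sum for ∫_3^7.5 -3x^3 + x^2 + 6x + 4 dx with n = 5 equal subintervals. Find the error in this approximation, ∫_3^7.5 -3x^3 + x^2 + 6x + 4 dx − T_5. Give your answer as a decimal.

Exact integral: ∫_3^7.5 f(x) dx = -2020.921875.
T_5 = -2049.01875.
Error = -2020.921875 − (-2049.01875) = 28.096875.

28.096875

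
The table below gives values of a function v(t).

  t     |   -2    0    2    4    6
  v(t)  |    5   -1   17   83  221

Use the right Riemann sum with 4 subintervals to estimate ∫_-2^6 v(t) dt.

640

Δt = 2.
Sum = 2·[(-1) + 17 + 83 + 221] = 640.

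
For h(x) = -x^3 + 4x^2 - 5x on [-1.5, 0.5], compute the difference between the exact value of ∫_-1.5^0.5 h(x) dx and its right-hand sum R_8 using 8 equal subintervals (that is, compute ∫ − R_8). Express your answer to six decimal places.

Exact integral: ∫_-1.5^0.5 h(x) dx ≈ 10.91666667.
R_8 = 8.34375.
Error ≈ 10.91666667 − 8.34375 ≈ 2.572917.

2.572917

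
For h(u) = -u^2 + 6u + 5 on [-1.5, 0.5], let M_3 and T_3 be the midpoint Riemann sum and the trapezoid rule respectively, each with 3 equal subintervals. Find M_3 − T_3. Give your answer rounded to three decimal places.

0.222

M_3 ≈ 2.90741.
T_3 ≈ 2.68519.
M_3 − T_3 ≈ 0.222.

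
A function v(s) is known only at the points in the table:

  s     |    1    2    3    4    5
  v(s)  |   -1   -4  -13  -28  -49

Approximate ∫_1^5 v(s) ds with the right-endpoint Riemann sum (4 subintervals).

-94

Δs = 1.
Sum = 1·[(-4) + (-13) + (-28) + (-49)] = -94.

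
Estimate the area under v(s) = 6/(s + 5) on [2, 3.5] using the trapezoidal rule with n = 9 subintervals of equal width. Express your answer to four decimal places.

Δs = (3.5 − 2)/9 = 1/6.
v(2) = 6/7, v(13/6) = 36/43, v(7/3) = 9/11, v(2.5) = 0.8, v(8/3) = 18/23, v(17/6) = 36/47, v(3) = 0.75, v(19/6) = 36/49, v(10/3) = 0.72, v(3.5) = 12/17.
T_9 = (Δs/2)·[v(s_0) + 2v(s_1) + ... + 2v(s_{8}) + v(s_9)].
Sum ≈ 1.1650.

1.1650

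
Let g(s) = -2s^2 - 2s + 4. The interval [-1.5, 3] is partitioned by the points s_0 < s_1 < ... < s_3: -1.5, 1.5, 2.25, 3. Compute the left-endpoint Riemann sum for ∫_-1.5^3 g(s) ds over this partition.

-3.09375

Subinterval widths: 3, 0.75, 0.75.
Left endpoints: -1.5, 1.5, 2.25.
g(-1.5) = 2.5, g(1.5) = -3.5, g(2.25) = -10.625.
Sum = Σ Δs_i · g(s_i).
Sum = -3.09375.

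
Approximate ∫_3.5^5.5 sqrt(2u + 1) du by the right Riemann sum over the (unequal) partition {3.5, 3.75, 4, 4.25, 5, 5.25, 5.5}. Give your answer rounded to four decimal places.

Subinterval widths: 0.25, 0.25, 0.25, 0.75, 0.25, 0.25.
Right endpoints: 3.75, 4, 4.25, 5, 5.25, 5.5.
f(3.75) ≈ 2.9155, f(4) ≈ 3.0000, f(4.25) ≈ 3.0822, f(5) ≈ 3.3166, f(5.25) ≈ 3.3912, f(5.5) ≈ 3.4641.
Sum = Σ Δu_i · f(u_i).
Sum ≈ 6.4507.

6.4507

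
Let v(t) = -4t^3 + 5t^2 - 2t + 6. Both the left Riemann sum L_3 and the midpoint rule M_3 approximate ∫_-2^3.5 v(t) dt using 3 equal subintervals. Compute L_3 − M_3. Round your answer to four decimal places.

140.3264

L_3 ≈ 121.967593.
M_3 ≈ -18.358796.
L_3 − M_3 ≈ 140.3264.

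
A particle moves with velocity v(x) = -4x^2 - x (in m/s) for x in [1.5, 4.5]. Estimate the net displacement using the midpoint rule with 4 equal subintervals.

Δx = (4.5 − 1.5)/4 = 0.75.
Midpoints: 1.875, 2.625, 3.375, 4.125.
v(1.875) = -15.9375, v(2.625) = -30.1875, v(3.375) = -48.9375, v(4.125) = -72.1875.
Sum = Δx · [v(1.875) + v(2.625) + v(3.375) + v(4.125)].
Sum = -125.4375.

-125.4375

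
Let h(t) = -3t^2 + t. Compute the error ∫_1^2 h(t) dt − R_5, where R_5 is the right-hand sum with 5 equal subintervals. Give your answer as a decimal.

0.82

Exact integral: ∫_1^2 h(t) dt = -5.5.
R_5 = -6.32.
Error = -5.5 − (-6.32) = 0.82.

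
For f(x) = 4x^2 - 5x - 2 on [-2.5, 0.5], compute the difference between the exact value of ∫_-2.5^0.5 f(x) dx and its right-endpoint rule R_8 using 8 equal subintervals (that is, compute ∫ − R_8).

Exact integral: ∫_-2.5^0.5 f(x) dx = 30.
R_8 = 22.96875.
Error = 30 − 22.96875 = 7.03125.

7.03125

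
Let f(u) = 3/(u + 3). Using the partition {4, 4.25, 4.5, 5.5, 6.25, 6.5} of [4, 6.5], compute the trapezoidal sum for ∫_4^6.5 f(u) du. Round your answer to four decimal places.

0.9175

Subinterval widths: 0.25, 0.25, 1, 0.75, 0.25.
f(4) = 3/7, f(4.25) = 12/29, f(4.5) = 0.4, f(5.5) = 6/17, f(6.25) = 12/37, f(6.5) = 6/19.
On each subinterval the trapezoid contributes (Δu_i/2)·[f(u_{i-1}) + f(u_i)].
Sum ≈ 0.9175.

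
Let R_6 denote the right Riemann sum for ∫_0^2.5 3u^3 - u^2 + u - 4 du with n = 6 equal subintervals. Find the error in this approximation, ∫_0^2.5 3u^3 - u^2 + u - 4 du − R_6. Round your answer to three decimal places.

-9.726

Exact integral: ∫_0^2.5 f(u) du ≈ 17.21354.
R_6 ≈ 26.93938.
Error ≈ 17.21354 − 26.93938 ≈ -9.726.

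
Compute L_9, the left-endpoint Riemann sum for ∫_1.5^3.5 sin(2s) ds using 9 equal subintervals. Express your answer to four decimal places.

-0.9149

Δs = (3.5 − 1.5)/9 = 2/9.
Left endpoints: 1.5, 31/18, 35/18, 13/6, 43/18, 47/18, 17/6, 55/18, 59/18.
f(1.5) ≈ 0.1411, f(31/18) ≈ -0.2982, f(35/18) ≈ -0.6797, f(13/6) ≈ -0.9290, f(43/18) ≈ -0.9979, f(47/18) ≈ -0.8728, f(17/6) ≈ -0.5782, f(55/18) ≈ -0.1712, f(59/18) ≈ 0.2690.
Sum = Δs · [f(1.5) + f(31/18) + f(35/18) + ...].
Sum ≈ -0.9149.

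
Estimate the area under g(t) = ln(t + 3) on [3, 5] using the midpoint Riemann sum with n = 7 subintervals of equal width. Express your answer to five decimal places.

3.88512

Δt = (5 − 3)/7 = 2/7.
Midpoints: 22/7, 24/7, 26/7, 4, 30/7, 32/7, 34/7.
g(22/7) ≈ 1.81529, g(24/7) ≈ 1.86075, g(26/7) ≈ 1.90424, g(4) ≈ 1.94591, g(30/7) ≈ 1.98592, g(32/7) ≈ 2.02438, g(34/7) ≈ 2.06142.
Sum = Δt · [g(22/7) + g(24/7) + g(26/7) + ...].
Sum ≈ 3.88512.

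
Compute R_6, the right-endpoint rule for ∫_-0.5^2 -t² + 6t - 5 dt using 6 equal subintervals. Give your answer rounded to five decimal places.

Δt = (2 − (-0.5))/6 = 5/12.
Right endpoints: -1/12, 1/3, 0.75, 7/6, 19/12, 2.
f(-1/12) = -793/144, f(1/3) = -28/9, f(0.75) = -1.0625, f(7/6) = 23/36, f(19/12) = 287/144, f(2) = 3.
Sum = Δt · [f(-1/12) + f(1/3) + f(0.75) + ...].
Sum ≈ -1.68692.

-1.68692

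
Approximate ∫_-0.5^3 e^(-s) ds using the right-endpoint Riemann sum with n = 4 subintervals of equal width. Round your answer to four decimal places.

Δs = (3 − (-0.5))/4 = 0.875.
Right endpoints: 0.375, 1.25, 2.125, 3.
f(0.375) ≈ 0.6873, f(1.25) ≈ 0.2865, f(2.125) ≈ 0.1194, f(3) ≈ 0.0498.
Sum = Δs · [f(0.375) + f(1.25) + f(2.125) + f(3)].
Sum ≈ 1.0001.

1.0001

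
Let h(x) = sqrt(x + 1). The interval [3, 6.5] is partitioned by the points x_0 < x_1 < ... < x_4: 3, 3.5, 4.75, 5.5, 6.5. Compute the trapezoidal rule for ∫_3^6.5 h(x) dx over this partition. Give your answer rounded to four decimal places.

8.3542

Subinterval widths: 0.5, 1.25, 0.75, 1.
h(3) ≈ 2.0000, h(3.5) ≈ 2.1213, h(4.75) ≈ 2.3979, h(5.5) ≈ 2.5495, h(6.5) ≈ 2.7386.
On each subinterval the trapezoid contributes (Δx_i/2)·[h(x_{i-1}) + h(x_i)].
Sum ≈ 8.3542.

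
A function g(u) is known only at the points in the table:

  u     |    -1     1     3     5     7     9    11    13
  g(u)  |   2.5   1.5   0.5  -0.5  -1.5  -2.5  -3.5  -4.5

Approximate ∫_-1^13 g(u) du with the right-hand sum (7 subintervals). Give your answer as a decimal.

Δu = 2.
Sum = 2·[1.5 + 0.5 + (-0.5) + (-1.5) + (-2.5) + (-3.5) + (-4.5)] = -21.

-21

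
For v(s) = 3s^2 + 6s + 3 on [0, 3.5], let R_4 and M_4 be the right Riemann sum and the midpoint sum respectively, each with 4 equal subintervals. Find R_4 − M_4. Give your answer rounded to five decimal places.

27.27539

R_4 = 116.73046875.
M_4 ≈ 89.4550781.
R_4 − M_4 ≈ 27.27539.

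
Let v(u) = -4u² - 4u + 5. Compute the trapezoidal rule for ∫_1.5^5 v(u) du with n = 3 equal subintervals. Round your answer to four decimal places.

-193.3426

Δu = (5 − 1.5)/3 = 7/6.
v(1.5) = -10, v(8/3) = -307/9, v(23/6) = -622/9, v(5) = -115.
T_3 = (Δu/2)·[v(u_0) + 2v(u_1) + 2v(u_2) + v(u_3)].
Sum ≈ -193.3426.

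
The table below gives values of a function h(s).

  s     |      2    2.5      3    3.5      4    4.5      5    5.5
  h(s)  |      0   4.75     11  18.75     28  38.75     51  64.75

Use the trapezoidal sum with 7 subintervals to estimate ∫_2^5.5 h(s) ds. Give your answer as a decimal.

Δs = 0.5.
T_7 = (0.5/2)·[0 + 2·4.75 + 2·11 + 2·18.75 + 2·28 + 2·38.75 + 2·51 + 64.75] = 92.3125.

92.3125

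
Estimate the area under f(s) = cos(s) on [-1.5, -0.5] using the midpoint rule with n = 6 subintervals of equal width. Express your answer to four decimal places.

Δs = (-0.5 − (-1.5))/6 = 1/6.
Midpoints: -17/12, -1.25, -13/12, -11/12, -0.75, -7/12.
f(-17/12) ≈ 0.1535, f(-1.25) ≈ 0.3153, f(-13/12) ≈ 0.4684, f(-11/12) ≈ 0.6085, f(-0.75) ≈ 0.7317, f(-7/12) ≈ 0.8346.
Sum = Δs · [f(-17/12) + f(-1.25) + f(-13/12) + ...].
Sum ≈ 0.5187.

0.5187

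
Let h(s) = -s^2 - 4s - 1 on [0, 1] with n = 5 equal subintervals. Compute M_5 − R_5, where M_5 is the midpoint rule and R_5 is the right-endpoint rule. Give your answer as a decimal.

M_5 = -3.33.
R_5 = -3.84.
M_5 − R_5 = 0.51.

0.51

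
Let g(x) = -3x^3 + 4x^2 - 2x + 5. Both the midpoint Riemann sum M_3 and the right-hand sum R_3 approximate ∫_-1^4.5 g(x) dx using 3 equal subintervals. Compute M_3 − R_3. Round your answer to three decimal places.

247.147

M_3 ≈ -157.61256.
R_3 ≈ -404.75926.
M_3 − R_3 ≈ 247.147.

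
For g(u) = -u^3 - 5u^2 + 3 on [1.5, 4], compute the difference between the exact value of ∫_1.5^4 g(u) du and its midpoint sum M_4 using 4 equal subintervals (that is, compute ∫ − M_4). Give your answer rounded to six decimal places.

Exact integral: ∫_1.5^4 g(u) du ≈ -156.27604167.
M_4 ≈ -155.19775391.
Error ≈ -156.27604167 − (-155.19775391) ≈ -1.078288.

-1.078288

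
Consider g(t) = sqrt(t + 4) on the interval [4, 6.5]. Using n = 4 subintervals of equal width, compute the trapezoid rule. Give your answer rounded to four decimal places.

7.5969

Δt = (6.5 − 4)/4 = 0.625.
g(4) ≈ 2.8284, g(4.625) ≈ 2.9368, g(5.25) ≈ 3.0414, g(5.875) ≈ 3.1425, g(6.5) ≈ 3.2404.
T_4 = (Δt/2)·[g(t_0) + 2g(t_1) + 2g(t_2) + 2g(t_3) + g(t_4)].
Sum ≈ 7.5969.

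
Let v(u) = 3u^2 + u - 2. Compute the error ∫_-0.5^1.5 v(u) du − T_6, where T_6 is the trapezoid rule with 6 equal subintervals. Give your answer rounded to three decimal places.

Exact integral: ∫_-0.5^1.5 v(u) du = 0.5.
T_6 ≈ 0.61111.
Error ≈ 0.5 − 0.61111 ≈ -0.111.

-0.111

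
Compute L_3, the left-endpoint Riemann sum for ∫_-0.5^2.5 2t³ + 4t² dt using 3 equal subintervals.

17.75

Δt = (2.5 − (-0.5))/3 = 1.
Left endpoints: -0.5, 0.5, 1.5.
f(-0.5) = 0.75, f(0.5) = 1.25, f(1.5) = 15.75.
Sum = Δt · [f(-0.5) + f(0.5) + f(1.5)].
Sum = 17.75.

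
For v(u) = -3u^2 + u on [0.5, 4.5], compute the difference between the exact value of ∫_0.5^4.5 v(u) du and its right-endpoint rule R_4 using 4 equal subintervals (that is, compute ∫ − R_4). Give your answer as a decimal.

Exact integral: ∫_0.5^4.5 v(u) du = -81.
R_4 = -111.
Error = -81 − (-111) = 30.

30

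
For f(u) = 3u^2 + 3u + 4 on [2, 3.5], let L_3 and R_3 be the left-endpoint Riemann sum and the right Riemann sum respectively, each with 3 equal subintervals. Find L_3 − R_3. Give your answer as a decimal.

L_3 = 46.125.
R_3 = 60.75.
L_3 − R_3 = -14.625.

-14.625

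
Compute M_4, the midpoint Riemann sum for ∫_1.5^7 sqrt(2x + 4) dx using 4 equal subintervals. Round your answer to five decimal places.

Δx = (7 − 1.5)/4 = 1.375.
Midpoints: 2.1875, 3.5625, 4.9375, 6.3125.
f(2.1875) ≈ 2.89396, f(3.5625) ≈ 3.33542, f(4.9375) ≈ 3.72492, f(6.3125) ≈ 4.07738.
Sum = Δx · [f(2.1875) + f(3.5625) + f(4.9375) + f(6.3125)].
Sum ≈ 19.29354.

19.29354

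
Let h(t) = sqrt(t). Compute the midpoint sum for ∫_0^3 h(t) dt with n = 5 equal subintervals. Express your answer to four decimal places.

Δt = (3 − 0)/5 = 0.6.
Midpoints: 0.3, 0.9, 1.5, 2.1, 2.7.
h(0.3) ≈ 0.5477, h(0.9) ≈ 0.9487, h(1.5) ≈ 1.2247, h(2.1) ≈ 1.4491, h(2.7) ≈ 1.6432.
Sum = Δt · [h(0.3) + h(0.9) + h(1.5) + h(2.1) + h(2.7)].
Sum ≈ 3.4881.

3.4881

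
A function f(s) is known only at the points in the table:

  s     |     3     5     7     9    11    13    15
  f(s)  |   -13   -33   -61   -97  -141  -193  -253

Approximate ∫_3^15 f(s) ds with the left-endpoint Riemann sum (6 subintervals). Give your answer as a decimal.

Δs = 2.
Sum = 2·[(-13) + (-33) + (-61) + (-97) + (-141) + (-193)] = -1076.

-1076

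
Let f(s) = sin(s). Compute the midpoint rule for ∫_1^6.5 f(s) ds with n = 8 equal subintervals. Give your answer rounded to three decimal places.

-0.445

Δs = (6.5 − 1)/8 = 0.6875.
Midpoints: 1.34375, 2.03125, 2.71875, 3.40625, 4.09375, 4.78125, 5.46875, 6.15625.
f(1.34375) ≈ 0.974, f(2.03125) ≈ 0.896, f(2.71875) ≈ 0.410, f(3.40625) ≈ -0.262, f(4.09375) ≈ -0.815, f(4.78125) ≈ -0.998, f(5.46875) ≈ -0.727, f(6.15625) ≈ -0.127.
Sum = Δs · [f(1.34375) + f(2.03125) + f(2.71875) + ...].
Sum ≈ -0.445.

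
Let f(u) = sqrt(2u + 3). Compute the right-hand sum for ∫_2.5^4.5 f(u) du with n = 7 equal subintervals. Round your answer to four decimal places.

Δu = (4.5 − 2.5)/7 = 2/7.
Right endpoints: 39/14, 43/14, 47/14, 51/14, 55/14, 59/14, 4.5.
f(39/14) ≈ 2.9277, f(43/14) ≈ 3.0237, f(47/14) ≈ 3.1168, f(51/14) ≈ 3.2071, f(55/14) ≈ 3.2950, f(59/14) ≈ 3.3806, f(4.5) ≈ 3.4641.
Sum = Δu · [f(39/14) + f(43/14) + f(47/14) + ...].
Sum ≈ 6.4043.

6.4043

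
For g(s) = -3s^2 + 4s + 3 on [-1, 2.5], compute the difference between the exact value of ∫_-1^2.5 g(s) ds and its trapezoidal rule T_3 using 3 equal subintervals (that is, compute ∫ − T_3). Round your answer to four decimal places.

Exact integral: ∫_-1^2.5 g(s) ds = 4.375.
T_3 ≈ 1.993056.
Error ≈ 4.375 − 1.993056 ≈ 2.3819.

2.3819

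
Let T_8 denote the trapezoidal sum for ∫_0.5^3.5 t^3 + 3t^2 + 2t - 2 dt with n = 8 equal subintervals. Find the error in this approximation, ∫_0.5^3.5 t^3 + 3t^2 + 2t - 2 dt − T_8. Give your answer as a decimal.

Exact integral: ∫_0.5^3.5 f(t) dt = 86.25.
T_8 = 86.8828125.
Error = 86.25 − 86.8828125 = -0.6328125.

-0.6328125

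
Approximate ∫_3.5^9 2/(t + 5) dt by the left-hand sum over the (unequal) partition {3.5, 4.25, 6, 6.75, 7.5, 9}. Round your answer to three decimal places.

1.059

Subinterval widths: 0.75, 1.75, 0.75, 0.75, 1.5.
Left endpoints: 3.5, 4.25, 6, 6.75, 7.5.
f(3.5) = 4/17, f(4.25) = 8/37, f(6) = 2/11, f(6.75) = 8/47, f(7.5) = 0.16.
Sum = Σ Δt_i · f(t_i).
Sum ≈ 1.059.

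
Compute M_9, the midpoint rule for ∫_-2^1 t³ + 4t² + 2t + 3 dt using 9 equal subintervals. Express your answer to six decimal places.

Δt = (1 − (-2))/9 = 1/3.
Midpoints: -11/6, -1.5, -7/6, -5/6, -0.5, -1/6, 1/6, 0.5, 5/6.
f(-11/6) = 1429/216, f(-1.5) = 5.625, f(-7/6) = 977/216, f(-5/6) = 763/216, f(-0.5) = 2.875, f(-1/6) = 599/216, f(1/6) = 745/216, f(0.5) = 5.125, f(5/6) = 1733/216.
Sum = Δt · [f(-11/6) + f(-1.5) + f(-7/6) + ...].
Sum ≈ 14.180556.

14.180556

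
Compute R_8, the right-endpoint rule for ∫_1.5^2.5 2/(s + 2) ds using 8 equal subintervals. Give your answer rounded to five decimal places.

0.49478

Δs = (2.5 − 1.5)/8 = 0.125.
Right endpoints: 1.625, 1.75, 1.875, 2, 2.125, 2.25, 2.375, 2.5.
f(1.625) = 16/29, f(1.75) = 8/15, f(1.875) = 16/31, f(2) = 0.5, f(2.125) = 16/33, f(2.25) = 8/17, f(2.375) = 16/35, f(2.5) = 4/9.
Sum = Δs · [f(1.625) + f(1.75) + f(1.875) + ...].
Sum ≈ 0.49478.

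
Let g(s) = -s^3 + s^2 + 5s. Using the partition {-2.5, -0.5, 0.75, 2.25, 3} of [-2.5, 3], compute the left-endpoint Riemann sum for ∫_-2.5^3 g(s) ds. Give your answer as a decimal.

25.62109375

Subinterval widths: 2, 1.25, 1.5, 0.75.
Left endpoints: -2.5, -0.5, 0.75, 2.25.
g(-2.5) = 9.375, g(-0.5) = -2.125, g(0.75) = 3.890625, g(2.25) = 4.921875.
Sum = Σ Δs_i · g(s_i).
Sum = 25.62109375.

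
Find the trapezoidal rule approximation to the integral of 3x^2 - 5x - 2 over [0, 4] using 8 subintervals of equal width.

Δx = (4 − 0)/8 = 0.5.
f(0) = -2, f(0.5) = -3.75, f(1) = -4, f(1.5) = -2.75, f(2) = 0, f(2.5) = 4.25, f(3) = 10, f(3.5) = 17.25, f(4) = 26.
T_8 = (Δx/2)·[f(x_0) + 2f(x_1) + ... + 2f(x_{7}) + f(x_8)].
Sum = 16.5.

16.5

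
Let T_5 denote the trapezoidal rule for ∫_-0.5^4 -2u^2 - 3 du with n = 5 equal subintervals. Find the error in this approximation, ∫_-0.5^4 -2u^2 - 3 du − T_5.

1.215

Exact integral: ∫_-0.5^4 f(u) du = -56.25.
T_5 = -57.465.
Error = -56.25 − (-57.465) = 1.215.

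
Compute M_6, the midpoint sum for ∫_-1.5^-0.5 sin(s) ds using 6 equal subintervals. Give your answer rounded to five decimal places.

Δs = (-0.5 − (-1.5))/6 = 1/6.
Midpoints: -17/12, -1.25, -13/12, -11/12, -0.75, -7/12.
f(-17/12) ≈ -0.98815, f(-1.25) ≈ -0.94898, f(-13/12) ≈ -0.88352, f(-11/12) ≈ -0.79358, f(-0.75) ≈ -0.68164, f(-7/12) ≈ -0.55081.
Sum = Δs · [f(-17/12) + f(-1.25) + f(-13/12) + ...].
Sum ≈ -0.80778.

-0.80778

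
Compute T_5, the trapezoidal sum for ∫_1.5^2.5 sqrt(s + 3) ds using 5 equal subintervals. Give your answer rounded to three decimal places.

Δs = (2.5 − 1.5)/5 = 0.2.
f(1.5) ≈ 2.121, f(1.7) ≈ 2.168, f(1.9) ≈ 2.214, f(2.1) ≈ 2.258, f(2.3) ≈ 2.302, f(2.5) ≈ 2.345.
T_5 = (Δs/2)·[f(s_0) + 2f(s_1) + ... + 2f(s_{4}) + f(s_5)].
Sum ≈ 2.235.

2.235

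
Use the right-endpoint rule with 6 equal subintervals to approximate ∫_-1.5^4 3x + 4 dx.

50.1875

Δx = (4 − (-1.5))/6 = 11/12.
Right endpoints: -7/12, 1/3, 1.25, 13/6, 37/12, 4.
f(-7/12) = 2.25, f(1/3) = 5, f(1.25) = 7.75, f(13/6) = 10.5, f(37/12) = 13.25, f(4) = 16.
Sum = Δx · [f(-7/12) + f(1/3) + f(1.25) + ...].
Sum = 50.1875.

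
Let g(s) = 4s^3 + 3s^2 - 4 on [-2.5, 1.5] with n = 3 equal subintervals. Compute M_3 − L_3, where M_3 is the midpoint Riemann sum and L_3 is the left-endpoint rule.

48

M_3 ≈ -29.2222222.
L_3 ≈ -77.2222222.
M_3 − L_3 = 48.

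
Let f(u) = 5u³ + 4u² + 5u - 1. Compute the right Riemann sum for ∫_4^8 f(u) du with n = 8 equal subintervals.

6142

Δu = (8 − 4)/8 = 0.5.
Right endpoints: 4.5, 5, 5.5, 6, 6.5, 7, 7.5, 8.
f(4.5) = 558.125, f(5) = 749, f(5.5) = 979.375, f(6) = 1253, f(6.5) = 1573.625, f(7) = 1945, f(7.5) = 2370.875, f(8) = 2855.
Sum = Δu · [f(4.5) + f(5) + f(5.5) + ...].
Sum = 6142.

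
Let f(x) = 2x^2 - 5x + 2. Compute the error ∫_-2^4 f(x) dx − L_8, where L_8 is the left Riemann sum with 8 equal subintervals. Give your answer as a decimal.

-3.375

Exact integral: ∫_-2^4 f(x) dx = 30.
L_8 = 33.375.
Error = 30 − 33.375 = -3.375.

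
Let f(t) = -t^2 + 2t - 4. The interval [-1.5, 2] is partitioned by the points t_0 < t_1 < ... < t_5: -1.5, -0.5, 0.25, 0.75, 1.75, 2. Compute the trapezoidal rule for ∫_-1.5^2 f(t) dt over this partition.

Subinterval widths: 1, 0.75, 0.5, 1, 0.25.
f(-1.5) = -9.25, f(-0.5) = -5.25, f(0.25) = -3.5625, f(0.75) = -3.0625, f(1.75) = -3.5625, f(2) = -4.
On each subinterval the trapezoid contributes (Δt_i/2)·[f(t_{i-1}) + f(t_i)].
Sum = -16.46875.

-16.46875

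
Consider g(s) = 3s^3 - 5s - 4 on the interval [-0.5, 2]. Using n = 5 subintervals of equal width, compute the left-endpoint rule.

Δs = (2 − (-0.5))/5 = 0.5.
Left endpoints: -0.5, 0, 0.5, 1, 1.5.
g(-0.5) = -1.875, g(0) = -4, g(0.5) = -6.125, g(1) = -6, g(1.5) = -1.375.
Sum = Δs · [g(-0.5) + g(0) + g(0.5) + g(1) + g(1.5)].
Sum = -9.6875.

-9.6875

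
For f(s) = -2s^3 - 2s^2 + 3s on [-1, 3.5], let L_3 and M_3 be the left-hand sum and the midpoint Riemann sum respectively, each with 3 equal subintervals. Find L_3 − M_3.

L_3 = -30.375.
M_3 = -78.890625.
L_3 − M_3 = 48.515625.

48.515625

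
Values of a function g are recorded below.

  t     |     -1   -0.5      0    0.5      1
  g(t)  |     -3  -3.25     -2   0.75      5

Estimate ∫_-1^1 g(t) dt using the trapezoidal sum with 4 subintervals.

-1.75

Δt = 0.5.
T_4 = (0.5/2)·[(-3) + 2·(-3.25) + 2·(-2) + 2·0.75 + 5] = -1.75.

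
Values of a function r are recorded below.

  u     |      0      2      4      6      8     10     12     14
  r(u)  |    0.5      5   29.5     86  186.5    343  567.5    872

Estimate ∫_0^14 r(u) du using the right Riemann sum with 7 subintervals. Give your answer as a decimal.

4179

Δu = 2.
Sum = 2·[5 + 29.5 + 86 + 186.5 + 343 + 567.5 + 872] = 4179.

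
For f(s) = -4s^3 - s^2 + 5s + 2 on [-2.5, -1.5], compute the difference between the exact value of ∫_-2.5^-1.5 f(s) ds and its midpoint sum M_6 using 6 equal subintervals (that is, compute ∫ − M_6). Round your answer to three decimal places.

Exact integral: ∫_-2.5^-1.5 f(s) ds ≈ 21.91667.
M_6 ≈ 21.86343.
Error ≈ 21.91667 − 21.86343 ≈ 0.053.

0.053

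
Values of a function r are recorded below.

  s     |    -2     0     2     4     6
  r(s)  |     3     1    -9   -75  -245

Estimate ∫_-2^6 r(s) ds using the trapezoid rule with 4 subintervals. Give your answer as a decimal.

-408

Δs = 2.
T_4 = (2/2)·[3 + 2·1 + 2·(-9) + 2·(-75) + (-245)] = -408.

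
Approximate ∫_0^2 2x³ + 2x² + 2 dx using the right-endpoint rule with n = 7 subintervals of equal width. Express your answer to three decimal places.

Δx = (2 − 0)/7 = 2/7.
Right endpoints: 2/7, 4/7, 6/7, 8/7, 10/7, 12/7, 2.
f(2/7) = 758/343, f(4/7) = 1038/343, f(6/7) = 1622/343, f(8/7) = 2606/343, f(10/7) = 4086/343, f(12/7) = 6158/343, f(2) = 26.
Sum = Δx · [f(2/7) + f(4/7) + f(6/7) + ...].
Sum ≈ 20.980.

20.980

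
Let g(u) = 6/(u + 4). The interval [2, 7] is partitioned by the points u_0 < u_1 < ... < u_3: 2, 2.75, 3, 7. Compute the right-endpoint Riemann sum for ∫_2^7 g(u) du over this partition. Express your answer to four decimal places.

3.0628

Subinterval widths: 0.75, 0.25, 4.
Right endpoints: 2.75, 3, 7.
g(2.75) = 8/9, g(3) = 6/7, g(7) = 6/11.
Sum = Σ Δu_i · g(u_i).
Sum ≈ 3.0628.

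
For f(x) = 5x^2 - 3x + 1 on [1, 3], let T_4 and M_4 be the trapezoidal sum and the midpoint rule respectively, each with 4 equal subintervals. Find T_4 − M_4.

0.625

T_4 = 33.75.
M_4 = 33.125.
T_4 − M_4 = 0.625.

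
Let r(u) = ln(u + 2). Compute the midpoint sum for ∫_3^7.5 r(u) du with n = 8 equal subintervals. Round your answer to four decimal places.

Δu = (7.5 − 3)/8 = 0.5625.
Midpoints: 3.28125, 3.84375, 4.40625, 4.96875, 5.53125, 6.09375, 6.65625, 7.21875.
r(3.28125) ≈ 1.6642, r(3.84375) ≈ 1.7654, r(4.40625) ≈ 1.8573, r(4.96875) ≈ 1.9414, r(5.53125) ≈ 2.0191, r(6.09375) ≈ 2.0911, r(6.65625) ≈ 2.1583, r(7.21875) ≈ 2.2212.
Sum = Δu · [r(3.28125) + r(3.84375) + r(4.40625) + ...].
Sum ≈ 8.8413.

8.8413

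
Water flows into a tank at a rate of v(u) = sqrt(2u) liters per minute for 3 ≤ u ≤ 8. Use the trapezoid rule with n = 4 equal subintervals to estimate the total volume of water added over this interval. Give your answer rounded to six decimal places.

Δu = (8 − 3)/4 = 1.25.
v(3) ≈ 2.449490, v(4.25) ≈ 2.915476, v(5.5) ≈ 3.316625, v(6.75) ≈ 3.674235, v(8) ≈ 4.000000.
T_4 = (Δu/2)·[v(u_0) + 2v(u_1) + 2v(u_2) + 2v(u_3) + v(u_4)].
Sum ≈ 16.413850.

16.413850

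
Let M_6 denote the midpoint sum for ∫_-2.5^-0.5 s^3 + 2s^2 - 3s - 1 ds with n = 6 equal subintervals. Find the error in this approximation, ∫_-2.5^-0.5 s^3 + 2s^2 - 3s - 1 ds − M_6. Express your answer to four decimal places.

Exact integral: ∫_-2.5^-0.5 f(s) ds ≈ 7.583333.
M_6 ≈ 7.629630.
Error ≈ 7.583333 − 7.629630 ≈ -0.0463.

-0.0463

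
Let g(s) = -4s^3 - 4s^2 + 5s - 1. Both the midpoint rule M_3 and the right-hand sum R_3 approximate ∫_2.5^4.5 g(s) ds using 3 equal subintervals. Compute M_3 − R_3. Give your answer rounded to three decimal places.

M_3 ≈ -435.25926.
R_3 ≈ -561.48148.
M_3 − R_3 ≈ 126.222.

126.222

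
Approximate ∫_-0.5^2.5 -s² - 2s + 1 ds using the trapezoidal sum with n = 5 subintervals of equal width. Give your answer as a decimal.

-8.43

Δs = (2.5 − (-0.5))/5 = 0.6.
f(-0.5) = 1.75, f(0.1) = 0.79, f(0.7) = -0.89, f(1.3) = -3.29, f(1.9) = -6.41, f(2.5) = -10.25.
T_5 = (Δs/2)·[f(s_0) + 2f(s_1) + ... + 2f(s_{4}) + f(s_5)].
Sum = -8.43.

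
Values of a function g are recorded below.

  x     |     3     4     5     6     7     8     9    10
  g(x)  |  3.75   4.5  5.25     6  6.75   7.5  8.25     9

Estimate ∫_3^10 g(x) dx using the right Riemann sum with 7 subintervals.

Δx = 1.
Sum = 1·[4.5 + 5.25 + 6 + 6.75 + 7.5 + 8.25 + 9] = 47.25.

47.25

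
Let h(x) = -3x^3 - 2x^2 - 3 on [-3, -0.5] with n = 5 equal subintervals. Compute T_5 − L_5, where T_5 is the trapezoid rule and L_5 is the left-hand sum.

T_5 = 36.71875.
L_5 = 52.5.
T_5 − L_5 = -15.78125.

-15.78125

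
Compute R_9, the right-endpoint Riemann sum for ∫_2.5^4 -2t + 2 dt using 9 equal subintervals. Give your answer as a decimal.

Δt = (4 − 2.5)/9 = 1/6.
Right endpoints: 8/3, 17/6, 3, 19/6, 10/3, 3.5, 11/3, 23/6, 4.
f(8/3) = -10/3, f(17/6) = -11/3, f(3) = -4, f(19/6) = -13/3, f(10/3) = -14/3, f(3.5) = -5, f(11/3) = -16/3, f(23/6) = -17/3, f(4) = -6.
Sum = Δt · [f(8/3) + f(17/6) + f(3) + ...].
Sum = -7.

-7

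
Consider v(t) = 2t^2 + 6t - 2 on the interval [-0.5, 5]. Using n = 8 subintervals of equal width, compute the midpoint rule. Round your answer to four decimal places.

Δt = (5 − (-0.5))/8 = 0.6875.
Midpoints: -0.15625, 0.53125, 1.21875, 1.90625, 2.59375, 3.28125, 3.96875, 4.65625.
v(-0.15625) = -1479/512, v(0.53125) = 897/512, v(1.21875) = 4241/512, v(1.90625) = 8553/512, v(2.59375) = 13833/512, v(3.28125) = 20081/512, v(3.96875) = 27297/512, v(4.65625) = 35481/512.
Sum = Δt · [v(-0.15625) + v(0.53125) + v(1.21875) + ...].
Sum ≈ 146.2334.

146.2334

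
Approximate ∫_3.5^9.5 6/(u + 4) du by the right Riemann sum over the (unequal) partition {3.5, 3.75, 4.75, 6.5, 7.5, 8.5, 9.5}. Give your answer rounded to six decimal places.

Subinterval widths: 0.25, 1, 1.75, 1, 1, 1.
Right endpoints: 3.75, 4.75, 6.5, 7.5, 8.5, 9.5.
f(3.75) = 24/31, f(4.75) = 24/35, f(6.5) = 4/7, f(7.5) = 12/23, f(8.5) = 0.48, f(9.5) = 4/9.
Sum = Σ Δu_i · f(u_i).
Sum ≈ 3.325446.

3.325446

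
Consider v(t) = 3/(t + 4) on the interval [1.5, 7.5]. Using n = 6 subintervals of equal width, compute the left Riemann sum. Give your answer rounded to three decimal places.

2.361

Δt = (7.5 − 1.5)/6 = 1.
Left endpoints: 1.5, 2.5, 3.5, 4.5, 5.5, 6.5.
v(1.5) = 6/11, v(2.5) = 6/13, v(3.5) = 0.4, v(4.5) = 6/17, v(5.5) = 6/19, v(6.5) = 2/7.
Sum = Δt · [v(1.5) + v(2.5) + v(3.5) + ...].
Sum ≈ 2.361.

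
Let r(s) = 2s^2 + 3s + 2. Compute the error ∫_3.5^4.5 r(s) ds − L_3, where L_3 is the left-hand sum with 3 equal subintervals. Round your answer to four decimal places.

3.1296

Exact integral: ∫_3.5^4.5 r(s) ds ≈ 46.166667.
L_3 ≈ 43.037037.
Error ≈ 46.166667 − 43.037037 ≈ 3.1296.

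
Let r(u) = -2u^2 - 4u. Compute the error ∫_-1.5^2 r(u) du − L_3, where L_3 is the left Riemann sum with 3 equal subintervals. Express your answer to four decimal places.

Exact integral: ∫_-1.5^2 r(u) du ≈ -11.083333.
L_3 ≈ -2.462963.
Error ≈ -11.083333 − (-2.462963) ≈ -8.6204.

-8.6204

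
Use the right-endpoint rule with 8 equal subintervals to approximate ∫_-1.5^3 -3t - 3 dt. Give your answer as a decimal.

Δt = (3 − (-1.5))/8 = 0.5625.
Right endpoints: -0.9375, -0.375, 0.1875, 0.75, 1.3125, 1.875, 2.4375, 3.
f(-0.9375) = -0.1875, f(-0.375) = -1.875, f(0.1875) = -3.5625, f(0.75) = -5.25, f(1.3125) = -6.9375, f(1.875) = -8.625, f(2.4375) = -10.3125, f(3) = -12.
Sum = Δt · [f(-0.9375) + f(-0.375) + f(0.1875) + ...].
Sum = -27.421875.

-27.421875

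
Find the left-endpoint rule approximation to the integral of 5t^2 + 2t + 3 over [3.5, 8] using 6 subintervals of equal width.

748.828125

Δt = (8 − 3.5)/6 = 0.75.
Left endpoints: 3.5, 4.25, 5, 5.75, 6.5, 7.25.
f(3.5) = 71.25, f(4.25) = 101.8125, f(5) = 138, f(5.75) = 179.8125, f(6.5) = 227.25, f(7.25) = 280.3125.
Sum = Δt · [f(3.5) + f(4.25) + f(5) + ...].
Sum = 748.828125.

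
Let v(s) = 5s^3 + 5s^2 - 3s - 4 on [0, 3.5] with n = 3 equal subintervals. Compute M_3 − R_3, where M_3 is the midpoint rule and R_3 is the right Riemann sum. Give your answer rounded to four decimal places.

M_3 ≈ 214.255498.
R_3 ≈ 406.129630.
M_3 − R_3 ≈ -191.8741.

-191.8741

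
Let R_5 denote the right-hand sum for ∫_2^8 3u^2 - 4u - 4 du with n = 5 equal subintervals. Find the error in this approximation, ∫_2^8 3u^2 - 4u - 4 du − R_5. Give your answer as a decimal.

Exact integral: ∫_2^8 f(u) du = 360.
R_5 = 457.92.
Error = 360 − 457.92 = -97.92.

-97.92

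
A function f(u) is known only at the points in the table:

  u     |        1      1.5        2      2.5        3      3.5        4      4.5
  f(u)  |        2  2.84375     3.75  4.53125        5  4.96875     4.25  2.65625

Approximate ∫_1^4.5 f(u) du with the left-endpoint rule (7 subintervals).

13.671875

Δu = 0.5.
Sum = 0.5·[2 + 2.84375 + 3.75 + 4.53125 + 5 + 4.96875 + 4.25] = 13.671875.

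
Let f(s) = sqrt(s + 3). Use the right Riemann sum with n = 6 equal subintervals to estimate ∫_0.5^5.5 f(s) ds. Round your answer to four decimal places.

Δs = (5.5 − 0.5)/6 = 5/6.
Right endpoints: 4/3, 13/6, 3, 23/6, 14/3, 5.5.
f(4/3) ≈ 2.0817, f(13/6) ≈ 2.2730, f(3) ≈ 2.4495, f(23/6) ≈ 2.6141, f(14/3) ≈ 2.7689, f(5.5) ≈ 2.9155.
Sum = Δs · [f(4/3) + f(13/6) + f(3) + ...].
Sum ≈ 12.5855.

12.5855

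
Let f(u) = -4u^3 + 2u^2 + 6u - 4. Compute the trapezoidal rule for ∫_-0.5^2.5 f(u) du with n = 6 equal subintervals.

Δu = (2.5 − (-0.5))/6 = 0.5.
f(-0.5) = -6, f(0) = -4, f(0.5) = -1, f(1) = 0, f(1.5) = -4, f(2) = -16, f(2.5) = -39.
T_6 = (Δu/2)·[f(u_0) + 2f(u_1) + ... + 2f(u_{5}) + f(u_6)].
Sum = -23.75.

-23.75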